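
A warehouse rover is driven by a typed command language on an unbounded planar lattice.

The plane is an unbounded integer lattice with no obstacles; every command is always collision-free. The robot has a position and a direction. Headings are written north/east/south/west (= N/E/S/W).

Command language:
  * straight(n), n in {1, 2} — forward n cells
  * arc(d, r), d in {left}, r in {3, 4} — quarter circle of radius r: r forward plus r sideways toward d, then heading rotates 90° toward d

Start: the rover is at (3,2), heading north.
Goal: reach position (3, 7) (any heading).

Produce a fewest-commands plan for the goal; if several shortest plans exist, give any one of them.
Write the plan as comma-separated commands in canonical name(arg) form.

straight(2), straight(2), straight(1)

initial: at (3,2), heading north
step 1 (straight(2)): at (3,4), heading north
step 2 (straight(2)): at (3,6), heading north
step 3 (straight(1)): at (3,7), heading north
minimal: 3 command(s), checked below 3.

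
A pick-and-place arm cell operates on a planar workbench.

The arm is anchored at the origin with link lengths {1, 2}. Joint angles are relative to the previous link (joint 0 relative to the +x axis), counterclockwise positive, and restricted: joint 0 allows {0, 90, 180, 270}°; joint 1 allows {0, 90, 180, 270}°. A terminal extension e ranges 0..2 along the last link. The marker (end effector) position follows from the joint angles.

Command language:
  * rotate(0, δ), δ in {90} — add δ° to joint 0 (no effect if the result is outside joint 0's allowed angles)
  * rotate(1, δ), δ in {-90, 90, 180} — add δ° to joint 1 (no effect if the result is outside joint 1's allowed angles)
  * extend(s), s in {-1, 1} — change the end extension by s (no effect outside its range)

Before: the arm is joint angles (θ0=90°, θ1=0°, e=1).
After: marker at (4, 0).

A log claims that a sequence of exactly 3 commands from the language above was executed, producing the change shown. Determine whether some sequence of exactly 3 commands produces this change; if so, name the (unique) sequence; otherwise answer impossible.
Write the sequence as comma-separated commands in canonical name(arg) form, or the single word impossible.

begin: joint angles (θ0=90°, θ1=0°, e=1)
t=1 rotate(0, 90) ⇒ joint angles (θ0=180°, θ1=0°, e=1)
t=2 rotate(0, 90) ⇒ joint angles (θ0=270°, θ1=0°, e=1)
t=3 rotate(0, 90) ⇒ joint angles (θ0=0°, θ1=0°, e=1)
no rival 3-sequence matches.

rotate(0, 90), rotate(0, 90), rotate(0, 90)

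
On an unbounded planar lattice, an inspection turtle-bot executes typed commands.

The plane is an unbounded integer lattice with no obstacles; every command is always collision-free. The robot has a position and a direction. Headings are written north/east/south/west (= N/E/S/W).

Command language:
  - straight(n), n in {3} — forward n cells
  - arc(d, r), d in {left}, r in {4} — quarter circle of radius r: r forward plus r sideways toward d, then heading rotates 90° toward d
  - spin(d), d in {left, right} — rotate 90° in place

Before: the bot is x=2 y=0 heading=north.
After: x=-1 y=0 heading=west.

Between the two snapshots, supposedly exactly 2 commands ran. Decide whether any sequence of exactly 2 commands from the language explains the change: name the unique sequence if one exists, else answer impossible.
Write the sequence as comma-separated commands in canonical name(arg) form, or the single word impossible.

key: cell and facing (now W) both changed — the 2 commands mix motion and turning
t0: x=2 y=0 heading=north
t=1 spin(left) ⇒ x=2 y=0 heading=west
t=2 straight(3) ⇒ x=-1 y=0 heading=west
no other 2-command option fits: unique.

spin(left), straight(3)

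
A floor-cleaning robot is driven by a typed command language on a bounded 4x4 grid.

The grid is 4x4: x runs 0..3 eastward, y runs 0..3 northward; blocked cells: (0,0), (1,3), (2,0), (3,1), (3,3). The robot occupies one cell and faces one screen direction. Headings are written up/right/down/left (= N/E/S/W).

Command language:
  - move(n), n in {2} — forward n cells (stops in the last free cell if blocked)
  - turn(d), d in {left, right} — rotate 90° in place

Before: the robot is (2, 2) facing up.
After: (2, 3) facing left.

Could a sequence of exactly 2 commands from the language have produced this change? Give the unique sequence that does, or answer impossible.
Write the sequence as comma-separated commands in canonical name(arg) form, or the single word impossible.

move(2), turn(left)

key: cell and facing (now W) both changed — the 2 commands mix motion and turning
from: (2, 2) facing up
1. move(2) → (2, 3) facing up
2. turn(left) → (2, 3) facing left
no rival 2-sequence matches.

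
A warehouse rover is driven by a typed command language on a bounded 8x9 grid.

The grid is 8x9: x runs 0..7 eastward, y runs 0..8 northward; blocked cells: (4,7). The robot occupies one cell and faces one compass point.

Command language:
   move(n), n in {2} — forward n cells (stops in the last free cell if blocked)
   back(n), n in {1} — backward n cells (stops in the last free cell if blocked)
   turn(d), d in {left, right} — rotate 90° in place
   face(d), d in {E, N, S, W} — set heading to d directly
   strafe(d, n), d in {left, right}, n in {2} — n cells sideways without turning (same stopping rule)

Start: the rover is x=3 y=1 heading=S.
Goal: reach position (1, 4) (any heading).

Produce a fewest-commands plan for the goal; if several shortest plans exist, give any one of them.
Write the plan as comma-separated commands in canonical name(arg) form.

strafe(right, 2), back(1), face(W), strafe(right, 2)

from: x=3 y=1 heading=S
step 1 (strafe(right, 2)): x=1 y=1 heading=S
step 2 (back(1)): x=1 y=2 heading=S
step 3 (face(W)): x=1 y=2 heading=W
step 4 (strafe(right, 2)): x=1 y=4 heading=W
no 3-step plan works, so 4 is optimal.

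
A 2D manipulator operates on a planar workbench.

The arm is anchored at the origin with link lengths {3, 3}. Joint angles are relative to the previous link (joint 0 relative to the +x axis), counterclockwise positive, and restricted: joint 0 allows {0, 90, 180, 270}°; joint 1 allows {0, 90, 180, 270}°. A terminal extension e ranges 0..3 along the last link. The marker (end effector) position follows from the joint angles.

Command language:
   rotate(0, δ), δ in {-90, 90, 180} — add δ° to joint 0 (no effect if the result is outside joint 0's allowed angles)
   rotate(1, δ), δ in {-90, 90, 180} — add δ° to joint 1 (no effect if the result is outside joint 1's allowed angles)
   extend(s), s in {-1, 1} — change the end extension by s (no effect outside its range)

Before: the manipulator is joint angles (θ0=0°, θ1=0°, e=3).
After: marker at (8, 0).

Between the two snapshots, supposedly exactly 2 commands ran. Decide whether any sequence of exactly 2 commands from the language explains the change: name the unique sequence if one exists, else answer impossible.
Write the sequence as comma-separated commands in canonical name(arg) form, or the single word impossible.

extend(1), extend(-1)

key: running extend(-1) before extend(1) would end elsewhere — order is forced
start: joint angles (θ0=0°, θ1=0°, e=3)
[1] after extend(1): joint angles (θ0=0°, θ1=0°, e=3)
[2] after extend(-1): joint angles (θ0=0°, θ1=0°, e=2)
uniquely the one of 64 2-step routes that fits.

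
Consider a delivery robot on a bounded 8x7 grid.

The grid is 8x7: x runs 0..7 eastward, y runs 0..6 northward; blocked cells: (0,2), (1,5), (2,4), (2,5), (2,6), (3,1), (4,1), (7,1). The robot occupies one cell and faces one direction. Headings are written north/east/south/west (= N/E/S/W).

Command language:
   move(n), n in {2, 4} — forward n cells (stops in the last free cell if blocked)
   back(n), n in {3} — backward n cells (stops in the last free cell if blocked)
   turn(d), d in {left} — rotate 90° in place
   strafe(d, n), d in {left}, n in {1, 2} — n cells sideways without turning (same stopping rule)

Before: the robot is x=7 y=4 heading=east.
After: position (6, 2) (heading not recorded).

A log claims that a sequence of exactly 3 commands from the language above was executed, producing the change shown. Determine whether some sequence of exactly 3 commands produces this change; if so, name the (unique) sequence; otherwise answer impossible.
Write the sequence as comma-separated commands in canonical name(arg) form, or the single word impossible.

key: running strafe(left, 1) before turn(left) would end elsewhere — order is forced
begin: x=7 y=4 heading=east
[1] after turn(left): x=7 y=4 heading=north
[2] after back(3): x=7 y=2 heading=north
[3] after strafe(left, 1): x=6 y=2 heading=north
no other 3-command option fits: unique.

turn(left), back(3), strafe(left, 1)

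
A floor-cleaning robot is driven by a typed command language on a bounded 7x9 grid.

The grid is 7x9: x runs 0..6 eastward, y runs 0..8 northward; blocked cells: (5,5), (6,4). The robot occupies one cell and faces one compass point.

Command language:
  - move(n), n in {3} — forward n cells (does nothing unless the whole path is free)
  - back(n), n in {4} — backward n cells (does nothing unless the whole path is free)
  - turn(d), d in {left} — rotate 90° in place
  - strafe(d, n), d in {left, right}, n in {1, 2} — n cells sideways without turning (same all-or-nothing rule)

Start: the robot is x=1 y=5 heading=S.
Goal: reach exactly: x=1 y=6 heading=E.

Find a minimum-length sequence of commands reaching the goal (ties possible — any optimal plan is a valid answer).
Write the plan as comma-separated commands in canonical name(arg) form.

initial: x=1 y=5 heading=S
t=1 turn(left) ⇒ x=1 y=5 heading=E
t=2 strafe(left, 1) ⇒ x=1 y=6 heading=E
shorter routes all fall short; 2 is best.

turn(left), strafe(left, 1)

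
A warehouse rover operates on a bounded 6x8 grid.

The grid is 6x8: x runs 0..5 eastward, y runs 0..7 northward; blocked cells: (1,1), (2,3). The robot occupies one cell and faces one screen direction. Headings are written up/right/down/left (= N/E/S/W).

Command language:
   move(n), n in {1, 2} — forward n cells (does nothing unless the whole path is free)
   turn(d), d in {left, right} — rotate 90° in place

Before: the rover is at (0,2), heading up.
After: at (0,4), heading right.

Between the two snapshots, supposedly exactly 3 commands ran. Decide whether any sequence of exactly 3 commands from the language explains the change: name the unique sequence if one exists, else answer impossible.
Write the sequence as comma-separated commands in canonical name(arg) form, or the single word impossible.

key: order matters: swapping move(1) and turn(right) lands elsewhere
t0: at (0,2), heading up
[1] after move(1): at (0,3), heading up
[2] after move(1): at (0,4), heading up
[3] after turn(right): at (0,4), heading right
uniquely the one of 64 3-step routes that fits.

move(1), move(1), turn(right)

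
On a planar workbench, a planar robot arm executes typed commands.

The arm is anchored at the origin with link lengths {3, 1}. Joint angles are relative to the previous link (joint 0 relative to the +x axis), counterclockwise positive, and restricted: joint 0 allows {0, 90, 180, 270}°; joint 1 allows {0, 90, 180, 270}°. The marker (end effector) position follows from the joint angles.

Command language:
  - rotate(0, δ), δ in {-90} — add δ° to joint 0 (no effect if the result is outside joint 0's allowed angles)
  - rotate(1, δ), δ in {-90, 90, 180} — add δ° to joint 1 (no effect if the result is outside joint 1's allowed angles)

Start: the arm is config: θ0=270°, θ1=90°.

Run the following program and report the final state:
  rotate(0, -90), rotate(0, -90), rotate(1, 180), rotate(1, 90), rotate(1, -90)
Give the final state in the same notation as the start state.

begin: config: θ0=270°, θ1=90°
[1] after rotate(0, -90): config: θ0=180°, θ1=90°
[2] after rotate(0, -90): config: θ0=90°, θ1=90°
[3] after rotate(1, 180): config: θ0=90°, θ1=270°
[4] after rotate(1, 90): config: θ0=90°, θ1=0°
[5] after rotate(1, -90): config: θ0=90°, θ1=270°

config: θ0=90°, θ1=270°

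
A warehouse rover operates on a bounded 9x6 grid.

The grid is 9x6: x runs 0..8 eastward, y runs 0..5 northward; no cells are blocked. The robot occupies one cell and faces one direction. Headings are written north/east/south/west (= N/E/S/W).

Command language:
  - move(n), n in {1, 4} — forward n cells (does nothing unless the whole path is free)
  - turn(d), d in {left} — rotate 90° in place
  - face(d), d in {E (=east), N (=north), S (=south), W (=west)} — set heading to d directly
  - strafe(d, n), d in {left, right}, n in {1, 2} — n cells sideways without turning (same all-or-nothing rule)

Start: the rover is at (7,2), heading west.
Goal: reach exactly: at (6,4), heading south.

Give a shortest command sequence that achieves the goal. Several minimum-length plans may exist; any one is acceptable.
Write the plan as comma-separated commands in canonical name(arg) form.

move(1), strafe(right, 2), face(S)

start: at (7,2), heading west
[1] after move(1): at (6,2), heading west
[2] after strafe(right, 2): at (6,4), heading west
[3] after face(S): at (6,4), heading south
no 2-step plan works, so 3 is optimal.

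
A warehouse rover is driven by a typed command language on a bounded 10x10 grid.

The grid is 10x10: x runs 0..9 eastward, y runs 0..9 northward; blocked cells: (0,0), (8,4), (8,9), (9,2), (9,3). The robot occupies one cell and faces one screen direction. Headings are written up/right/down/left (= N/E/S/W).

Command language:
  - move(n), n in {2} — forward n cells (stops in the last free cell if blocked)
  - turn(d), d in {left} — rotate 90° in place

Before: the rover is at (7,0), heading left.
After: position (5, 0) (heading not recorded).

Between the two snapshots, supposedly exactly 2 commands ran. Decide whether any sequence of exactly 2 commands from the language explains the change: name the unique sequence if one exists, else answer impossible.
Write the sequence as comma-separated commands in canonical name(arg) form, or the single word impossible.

key: running turn(left) before move(2) would end elsewhere — order is forced
from: at (7,0), heading left
[1] after move(2): at (5,0), heading left
[2] after turn(left): at (5,0), heading down
no rival 2-sequence matches.

move(2), turn(left)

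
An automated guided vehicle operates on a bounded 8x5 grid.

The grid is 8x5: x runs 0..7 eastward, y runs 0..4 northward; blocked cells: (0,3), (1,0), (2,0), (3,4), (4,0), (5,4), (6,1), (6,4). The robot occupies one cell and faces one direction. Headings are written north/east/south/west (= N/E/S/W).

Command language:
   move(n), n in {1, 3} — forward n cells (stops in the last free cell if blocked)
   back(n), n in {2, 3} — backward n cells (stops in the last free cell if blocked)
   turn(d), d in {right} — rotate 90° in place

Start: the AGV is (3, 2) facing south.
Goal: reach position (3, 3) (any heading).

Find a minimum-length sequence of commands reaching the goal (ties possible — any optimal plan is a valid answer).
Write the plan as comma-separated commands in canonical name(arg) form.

t0: (3, 2) facing south
[1] after back(3): (3, 3) facing south
shorter routes all fall short; 1 is best.

back(3)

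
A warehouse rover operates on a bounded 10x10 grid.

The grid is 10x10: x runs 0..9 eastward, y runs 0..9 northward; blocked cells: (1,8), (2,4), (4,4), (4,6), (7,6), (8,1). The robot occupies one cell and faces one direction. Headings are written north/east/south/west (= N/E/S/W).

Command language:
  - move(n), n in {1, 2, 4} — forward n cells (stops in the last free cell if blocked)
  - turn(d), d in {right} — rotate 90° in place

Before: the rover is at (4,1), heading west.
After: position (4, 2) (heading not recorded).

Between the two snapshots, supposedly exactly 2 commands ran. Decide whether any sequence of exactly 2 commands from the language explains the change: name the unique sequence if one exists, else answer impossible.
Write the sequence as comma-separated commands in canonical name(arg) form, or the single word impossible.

turn(right), move(1)

key: running move(1) before turn(right) would end elsewhere — order is forced
from: at (4,1), heading west
step 1 (turn(right)): at (4,1), heading north
step 2 (move(1)): at (4,2), heading north
uniquely the one of 16 2-step routes that fits.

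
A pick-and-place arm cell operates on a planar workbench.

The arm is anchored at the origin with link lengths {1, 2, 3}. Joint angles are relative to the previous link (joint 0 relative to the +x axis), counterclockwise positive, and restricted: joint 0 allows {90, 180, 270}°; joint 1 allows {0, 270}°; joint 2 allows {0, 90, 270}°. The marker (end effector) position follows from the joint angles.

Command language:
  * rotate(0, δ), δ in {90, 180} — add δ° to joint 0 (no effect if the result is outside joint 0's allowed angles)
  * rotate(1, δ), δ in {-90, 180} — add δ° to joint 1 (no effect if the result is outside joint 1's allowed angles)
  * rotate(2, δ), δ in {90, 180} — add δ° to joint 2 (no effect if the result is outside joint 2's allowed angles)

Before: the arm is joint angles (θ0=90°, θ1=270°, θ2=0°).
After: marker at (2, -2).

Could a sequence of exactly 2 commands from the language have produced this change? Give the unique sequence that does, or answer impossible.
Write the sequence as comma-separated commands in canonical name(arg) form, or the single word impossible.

rotate(2, 90), rotate(2, 180)

key: running rotate(2, 180) before rotate(2, 90) would end elsewhere — order is forced
initial: joint angles (θ0=90°, θ1=270°, θ2=0°)
step 1 (rotate(2, 90)): joint angles (θ0=90°, θ1=270°, θ2=90°)
step 2 (rotate(2, 180)): joint angles (θ0=90°, θ1=270°, θ2=270°)
uniquely the one of 36 2-step routes that fits.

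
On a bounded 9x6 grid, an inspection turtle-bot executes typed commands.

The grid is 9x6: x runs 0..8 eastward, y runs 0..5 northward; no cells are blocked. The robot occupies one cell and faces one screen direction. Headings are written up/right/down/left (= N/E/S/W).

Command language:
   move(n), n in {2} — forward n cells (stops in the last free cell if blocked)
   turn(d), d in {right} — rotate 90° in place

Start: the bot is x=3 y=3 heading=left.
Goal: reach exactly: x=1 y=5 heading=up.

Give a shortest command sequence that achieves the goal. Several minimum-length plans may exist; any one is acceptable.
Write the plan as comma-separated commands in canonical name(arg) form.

initial: x=3 y=3 heading=left
1. move(2) → x=1 y=3 heading=left
2. turn(right) → x=1 y=3 heading=up
3. move(2) → x=1 y=5 heading=up
no 2-step plan works, so 3 is optimal.

move(2), turn(right), move(2)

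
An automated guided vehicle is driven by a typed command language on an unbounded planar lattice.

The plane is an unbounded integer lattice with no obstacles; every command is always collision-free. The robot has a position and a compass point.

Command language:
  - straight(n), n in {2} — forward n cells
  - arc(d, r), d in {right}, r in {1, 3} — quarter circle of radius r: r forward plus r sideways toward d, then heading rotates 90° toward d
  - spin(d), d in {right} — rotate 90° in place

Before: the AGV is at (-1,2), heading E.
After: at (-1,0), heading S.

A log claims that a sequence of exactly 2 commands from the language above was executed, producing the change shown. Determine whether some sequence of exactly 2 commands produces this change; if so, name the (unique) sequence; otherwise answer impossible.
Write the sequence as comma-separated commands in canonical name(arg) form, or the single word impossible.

spin(right), straight(2)

key: position moved to (-1,0) AND the heading swung to S — translation plus rotation needed
start: at (-1,2), heading E
step 1 (spin(right)): at (-1,2), heading S
step 2 (straight(2)): at (-1,0), heading S
no rival 2-sequence matches.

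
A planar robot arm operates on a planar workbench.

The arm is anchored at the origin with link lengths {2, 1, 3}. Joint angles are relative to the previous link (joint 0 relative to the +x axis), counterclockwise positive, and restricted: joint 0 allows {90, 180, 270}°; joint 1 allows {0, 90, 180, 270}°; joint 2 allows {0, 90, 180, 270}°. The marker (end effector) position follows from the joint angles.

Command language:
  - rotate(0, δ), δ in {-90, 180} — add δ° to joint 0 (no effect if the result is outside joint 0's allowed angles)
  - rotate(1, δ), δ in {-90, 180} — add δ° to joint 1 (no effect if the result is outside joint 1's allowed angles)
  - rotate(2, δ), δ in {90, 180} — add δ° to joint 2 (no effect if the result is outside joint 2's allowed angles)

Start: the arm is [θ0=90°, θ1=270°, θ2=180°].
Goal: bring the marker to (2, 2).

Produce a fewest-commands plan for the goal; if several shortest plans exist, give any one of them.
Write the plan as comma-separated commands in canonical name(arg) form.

initial: [θ0=90°, θ1=270°, θ2=180°]
t=1 rotate(1, 180) ⇒ [θ0=90°, θ1=90°, θ2=180°]
shorter routes all fall short; 1 is best.

rotate(1, 180)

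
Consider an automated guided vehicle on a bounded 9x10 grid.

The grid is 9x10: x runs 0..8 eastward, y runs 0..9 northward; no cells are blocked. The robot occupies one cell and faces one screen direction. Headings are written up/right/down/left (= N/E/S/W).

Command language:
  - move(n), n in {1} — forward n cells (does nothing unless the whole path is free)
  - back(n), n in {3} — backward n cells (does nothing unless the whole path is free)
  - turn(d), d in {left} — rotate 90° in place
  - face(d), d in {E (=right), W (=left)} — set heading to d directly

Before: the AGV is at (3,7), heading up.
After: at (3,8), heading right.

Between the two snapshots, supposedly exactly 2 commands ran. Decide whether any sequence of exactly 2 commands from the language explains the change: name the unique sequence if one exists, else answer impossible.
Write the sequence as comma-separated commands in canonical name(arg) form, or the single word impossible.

move(1), face(E)

key: position moved to (3,8) AND the heading swung to E — translation plus rotation needed
from: at (3,7), heading up
1. move(1) → at (3,8), heading up
2. face(E) → at (3,8), heading right
all 25 alternatives checked — unique.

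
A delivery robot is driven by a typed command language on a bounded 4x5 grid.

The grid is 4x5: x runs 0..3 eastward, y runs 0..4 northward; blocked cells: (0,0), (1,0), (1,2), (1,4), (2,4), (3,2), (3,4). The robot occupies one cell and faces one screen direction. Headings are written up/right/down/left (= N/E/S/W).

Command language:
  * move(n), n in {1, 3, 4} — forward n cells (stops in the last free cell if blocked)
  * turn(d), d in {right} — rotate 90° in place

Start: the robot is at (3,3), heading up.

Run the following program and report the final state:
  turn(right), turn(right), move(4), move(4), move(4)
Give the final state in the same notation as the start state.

at (3,3), heading down

initial: at (3,3), heading up
t=1 turn(right) ⇒ at (3,3), heading right
t=2 turn(right) ⇒ at (3,3), heading down
t=3 move(4) ⇒ at (3,3), heading down
t=4 move(4) ⇒ at (3,3), heading down
t=5 move(4) ⇒ at (3,3), heading down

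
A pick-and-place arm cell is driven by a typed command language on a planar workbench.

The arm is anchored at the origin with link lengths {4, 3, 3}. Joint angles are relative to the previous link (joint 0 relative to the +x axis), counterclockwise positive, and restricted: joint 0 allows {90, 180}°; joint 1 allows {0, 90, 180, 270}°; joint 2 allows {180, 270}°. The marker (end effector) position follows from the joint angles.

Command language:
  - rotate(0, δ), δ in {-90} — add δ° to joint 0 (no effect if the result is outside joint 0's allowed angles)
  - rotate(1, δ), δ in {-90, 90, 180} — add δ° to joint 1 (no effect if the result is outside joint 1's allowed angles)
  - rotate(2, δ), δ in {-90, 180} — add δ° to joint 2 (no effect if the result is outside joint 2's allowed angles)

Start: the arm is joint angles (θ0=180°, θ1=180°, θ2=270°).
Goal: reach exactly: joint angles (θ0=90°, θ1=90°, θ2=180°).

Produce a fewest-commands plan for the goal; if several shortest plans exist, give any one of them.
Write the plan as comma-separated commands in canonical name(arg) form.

rotate(0, -90), rotate(2, -90), rotate(1, -90)

t0: joint angles (θ0=180°, θ1=180°, θ2=270°)
1. rotate(0, -90) → joint angles (θ0=90°, θ1=180°, θ2=270°)
2. rotate(2, -90) → joint angles (θ0=90°, θ1=180°, θ2=180°)
3. rotate(1, -90) → joint angles (θ0=90°, θ1=90°, θ2=180°)
no 2-step plan works, so 3 is optimal.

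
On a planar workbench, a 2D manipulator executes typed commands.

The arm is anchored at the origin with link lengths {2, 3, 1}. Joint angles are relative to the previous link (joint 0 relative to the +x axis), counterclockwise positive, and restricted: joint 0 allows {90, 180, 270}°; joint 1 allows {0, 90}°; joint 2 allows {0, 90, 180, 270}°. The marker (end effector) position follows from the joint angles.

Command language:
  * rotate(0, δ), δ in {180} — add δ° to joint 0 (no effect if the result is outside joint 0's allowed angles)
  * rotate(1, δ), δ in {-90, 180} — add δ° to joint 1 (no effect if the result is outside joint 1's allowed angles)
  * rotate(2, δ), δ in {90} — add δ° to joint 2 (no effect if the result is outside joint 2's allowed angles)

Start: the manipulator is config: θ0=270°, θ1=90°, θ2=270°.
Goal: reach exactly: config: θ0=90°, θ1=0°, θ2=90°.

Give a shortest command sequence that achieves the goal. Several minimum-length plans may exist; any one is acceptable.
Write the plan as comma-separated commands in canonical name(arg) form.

rotate(0, 180), rotate(1, -90), rotate(2, 90), rotate(2, 90)

initial: config: θ0=270°, θ1=90°, θ2=270°
1. rotate(0, 180) → config: θ0=90°, θ1=90°, θ2=270°
2. rotate(1, -90) → config: θ0=90°, θ1=0°, θ2=270°
3. rotate(2, 90) → config: θ0=90°, θ1=0°, θ2=0°
4. rotate(2, 90) → config: θ0=90°, θ1=0°, θ2=90°
shorter routes all fall short; 4 is best.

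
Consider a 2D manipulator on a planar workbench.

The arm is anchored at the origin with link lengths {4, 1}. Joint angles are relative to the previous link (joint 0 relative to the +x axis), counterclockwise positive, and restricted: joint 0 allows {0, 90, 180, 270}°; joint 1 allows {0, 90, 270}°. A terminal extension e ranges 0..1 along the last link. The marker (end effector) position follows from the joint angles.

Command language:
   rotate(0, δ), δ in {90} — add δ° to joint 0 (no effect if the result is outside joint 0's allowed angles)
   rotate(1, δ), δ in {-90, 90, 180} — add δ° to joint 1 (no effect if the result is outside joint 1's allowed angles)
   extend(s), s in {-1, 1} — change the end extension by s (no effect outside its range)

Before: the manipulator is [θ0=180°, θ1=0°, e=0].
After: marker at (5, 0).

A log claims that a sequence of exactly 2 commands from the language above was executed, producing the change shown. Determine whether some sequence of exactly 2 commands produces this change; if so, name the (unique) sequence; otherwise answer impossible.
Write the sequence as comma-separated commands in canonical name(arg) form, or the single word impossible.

rotate(0, 90), rotate(0, 90)

initial: [θ0=180°, θ1=0°, e=0]
1. rotate(0, 90) → [θ0=270°, θ1=0°, e=0]
2. rotate(0, 90) → [θ0=0°, θ1=0°, e=0]
uniquely the one of 36 2-step routes that fits.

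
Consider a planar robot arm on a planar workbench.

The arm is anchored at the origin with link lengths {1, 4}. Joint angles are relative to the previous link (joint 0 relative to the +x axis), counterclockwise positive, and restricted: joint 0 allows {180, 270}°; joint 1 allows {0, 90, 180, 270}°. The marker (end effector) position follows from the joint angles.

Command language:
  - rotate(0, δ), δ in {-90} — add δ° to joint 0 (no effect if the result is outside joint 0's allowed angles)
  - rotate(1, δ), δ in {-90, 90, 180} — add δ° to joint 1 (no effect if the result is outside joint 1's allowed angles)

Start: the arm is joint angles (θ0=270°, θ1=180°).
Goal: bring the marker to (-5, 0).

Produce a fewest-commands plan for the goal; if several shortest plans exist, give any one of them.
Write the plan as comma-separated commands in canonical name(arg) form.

rotate(0, -90), rotate(1, 180)

initial: joint angles (θ0=270°, θ1=180°)
t=1 rotate(0, -90) ⇒ joint angles (θ0=180°, θ1=180°)
t=2 rotate(1, 180) ⇒ joint angles (θ0=180°, θ1=0°)
nothing shorter than 2 reaches the goal.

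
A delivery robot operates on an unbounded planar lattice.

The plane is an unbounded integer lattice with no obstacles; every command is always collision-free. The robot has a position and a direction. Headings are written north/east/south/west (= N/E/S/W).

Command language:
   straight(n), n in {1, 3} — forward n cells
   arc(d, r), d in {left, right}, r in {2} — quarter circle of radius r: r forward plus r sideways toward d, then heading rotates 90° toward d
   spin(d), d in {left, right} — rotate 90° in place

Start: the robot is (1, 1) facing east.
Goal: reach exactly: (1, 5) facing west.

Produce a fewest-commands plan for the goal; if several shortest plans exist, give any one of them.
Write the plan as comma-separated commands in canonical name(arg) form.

t0: (1, 1) facing east
[1] after arc(left, 2): (3, 3) facing north
[2] after arc(left, 2): (1, 5) facing west
no 1-step plan works, so 2 is optimal.

arc(left, 2), arc(left, 2)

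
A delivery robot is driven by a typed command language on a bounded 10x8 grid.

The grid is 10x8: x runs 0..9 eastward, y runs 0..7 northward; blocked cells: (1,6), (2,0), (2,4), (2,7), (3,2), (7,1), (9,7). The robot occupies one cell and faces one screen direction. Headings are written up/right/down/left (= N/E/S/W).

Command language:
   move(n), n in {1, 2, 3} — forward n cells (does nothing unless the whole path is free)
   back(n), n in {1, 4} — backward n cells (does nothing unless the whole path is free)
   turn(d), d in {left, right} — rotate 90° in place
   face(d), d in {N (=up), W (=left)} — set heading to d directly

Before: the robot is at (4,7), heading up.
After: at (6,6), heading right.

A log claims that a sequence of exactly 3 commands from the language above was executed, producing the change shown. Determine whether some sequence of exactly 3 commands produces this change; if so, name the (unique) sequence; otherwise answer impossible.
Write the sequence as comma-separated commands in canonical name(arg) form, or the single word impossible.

back(1), turn(right), move(2)

key: order matters: swapping back(1) and move(2) lands elsewhere
begin: at (4,7), heading up
step 1 (back(1)): at (4,6), heading up
step 2 (turn(right)): at (4,6), heading right
step 3 (move(2)): at (6,6), heading right
no other 3-command option fits: unique.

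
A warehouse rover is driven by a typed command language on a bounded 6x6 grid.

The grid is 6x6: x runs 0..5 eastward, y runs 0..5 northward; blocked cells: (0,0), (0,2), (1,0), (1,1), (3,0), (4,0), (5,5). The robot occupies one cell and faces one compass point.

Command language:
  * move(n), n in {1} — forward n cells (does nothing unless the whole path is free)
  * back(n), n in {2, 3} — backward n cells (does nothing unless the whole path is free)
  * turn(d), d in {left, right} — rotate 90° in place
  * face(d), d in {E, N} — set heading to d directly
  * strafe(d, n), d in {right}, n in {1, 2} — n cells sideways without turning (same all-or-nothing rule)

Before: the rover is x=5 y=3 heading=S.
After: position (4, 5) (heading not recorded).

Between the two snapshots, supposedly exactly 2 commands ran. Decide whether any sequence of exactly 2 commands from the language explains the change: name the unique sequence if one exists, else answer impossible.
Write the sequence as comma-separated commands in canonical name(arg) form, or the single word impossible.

strafe(right, 1), back(2)

key: order matters: swapping strafe(right, 1) and back(2) lands elsewhere
t0: x=5 y=3 heading=S
step 1 (strafe(right, 1)): x=4 y=3 heading=S
step 2 (back(2)): x=4 y=5 heading=S
uniquely the one of 81 2-step routes that fits.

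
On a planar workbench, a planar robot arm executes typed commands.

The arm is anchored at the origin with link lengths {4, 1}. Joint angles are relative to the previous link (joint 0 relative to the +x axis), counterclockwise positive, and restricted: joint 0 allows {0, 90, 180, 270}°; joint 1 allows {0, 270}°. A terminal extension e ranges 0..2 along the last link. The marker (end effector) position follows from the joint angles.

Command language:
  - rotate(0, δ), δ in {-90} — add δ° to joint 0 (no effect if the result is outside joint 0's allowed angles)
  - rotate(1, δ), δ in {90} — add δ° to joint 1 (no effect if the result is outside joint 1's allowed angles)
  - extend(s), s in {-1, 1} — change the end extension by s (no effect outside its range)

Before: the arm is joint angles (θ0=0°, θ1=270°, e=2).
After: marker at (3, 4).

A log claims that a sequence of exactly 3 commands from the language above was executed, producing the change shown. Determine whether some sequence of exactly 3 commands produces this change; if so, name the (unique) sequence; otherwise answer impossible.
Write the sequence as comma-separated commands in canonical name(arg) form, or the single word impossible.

from: joint angles (θ0=0°, θ1=270°, e=2)
1. rotate(0, -90) → joint angles (θ0=270°, θ1=270°, e=2)
2. rotate(0, -90) → joint angles (θ0=180°, θ1=270°, e=2)
3. rotate(0, -90) → joint angles (θ0=90°, θ1=270°, e=2)
no other 3-command option fits: unique.

rotate(0, -90), rotate(0, -90), rotate(0, -90)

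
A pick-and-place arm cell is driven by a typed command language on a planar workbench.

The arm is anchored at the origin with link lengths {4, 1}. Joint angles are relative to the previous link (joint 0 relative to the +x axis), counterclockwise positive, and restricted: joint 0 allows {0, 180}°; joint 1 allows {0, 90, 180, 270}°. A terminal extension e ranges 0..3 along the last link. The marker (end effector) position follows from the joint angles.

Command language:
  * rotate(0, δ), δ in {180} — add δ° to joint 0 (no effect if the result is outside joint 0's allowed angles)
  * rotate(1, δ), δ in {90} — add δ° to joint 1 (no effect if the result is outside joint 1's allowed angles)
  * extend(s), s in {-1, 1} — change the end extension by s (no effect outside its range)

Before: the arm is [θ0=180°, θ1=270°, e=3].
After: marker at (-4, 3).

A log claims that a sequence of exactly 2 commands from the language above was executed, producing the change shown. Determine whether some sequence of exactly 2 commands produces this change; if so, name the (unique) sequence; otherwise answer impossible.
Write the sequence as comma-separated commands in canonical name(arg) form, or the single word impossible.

key: running extend(-1) before extend(1) would end elsewhere — order is forced
t0: [θ0=180°, θ1=270°, e=3]
[1] after extend(1): [θ0=180°, θ1=270°, e=3]
[2] after extend(-1): [θ0=180°, θ1=270°, e=2]
all 16 alternatives checked — unique.

extend(1), extend(-1)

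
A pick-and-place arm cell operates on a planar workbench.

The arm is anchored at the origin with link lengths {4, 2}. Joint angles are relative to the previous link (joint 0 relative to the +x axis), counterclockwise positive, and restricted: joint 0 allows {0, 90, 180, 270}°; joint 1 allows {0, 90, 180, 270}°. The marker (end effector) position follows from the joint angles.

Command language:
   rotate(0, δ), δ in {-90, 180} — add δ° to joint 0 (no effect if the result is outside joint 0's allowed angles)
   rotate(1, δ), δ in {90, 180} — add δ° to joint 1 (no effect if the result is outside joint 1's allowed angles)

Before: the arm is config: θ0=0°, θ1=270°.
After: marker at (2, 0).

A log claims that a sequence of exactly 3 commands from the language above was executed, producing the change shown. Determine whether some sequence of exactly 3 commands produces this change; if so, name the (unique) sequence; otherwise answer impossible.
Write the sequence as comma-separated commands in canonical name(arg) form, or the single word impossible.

rotate(1, 90), rotate(1, 90), rotate(1, 90)

t0: config: θ0=0°, θ1=270°
t=1 rotate(1, 90) ⇒ config: θ0=0°, θ1=0°
t=2 rotate(1, 90) ⇒ config: θ0=0°, θ1=90°
t=3 rotate(1, 90) ⇒ config: θ0=0°, θ1=180°
all 64 alternatives checked — unique.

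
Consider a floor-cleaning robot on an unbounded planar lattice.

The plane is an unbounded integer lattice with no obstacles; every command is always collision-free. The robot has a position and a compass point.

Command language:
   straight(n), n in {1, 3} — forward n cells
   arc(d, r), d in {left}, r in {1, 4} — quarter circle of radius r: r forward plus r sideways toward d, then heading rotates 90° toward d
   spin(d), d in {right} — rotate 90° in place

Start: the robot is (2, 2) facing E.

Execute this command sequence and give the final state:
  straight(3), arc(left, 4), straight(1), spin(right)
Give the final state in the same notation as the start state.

t0: (2, 2) facing E
step 1 (straight(3)): (5, 2) facing E
step 2 (arc(left, 4)): (9, 6) facing N
step 3 (straight(1)): (9, 7) facing N
step 4 (spin(right)): (9, 7) facing E

(9, 7) facing E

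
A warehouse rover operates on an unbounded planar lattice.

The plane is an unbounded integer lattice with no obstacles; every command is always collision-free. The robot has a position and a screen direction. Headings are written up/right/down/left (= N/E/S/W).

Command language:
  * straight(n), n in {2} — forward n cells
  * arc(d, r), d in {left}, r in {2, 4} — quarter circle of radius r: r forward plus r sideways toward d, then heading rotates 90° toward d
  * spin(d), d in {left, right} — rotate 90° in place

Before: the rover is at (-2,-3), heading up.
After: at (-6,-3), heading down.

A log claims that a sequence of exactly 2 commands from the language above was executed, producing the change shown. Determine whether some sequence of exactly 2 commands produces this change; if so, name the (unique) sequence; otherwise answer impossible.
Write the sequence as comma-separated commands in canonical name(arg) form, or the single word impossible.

key: cell and facing (now S) both changed — the 2 commands mix motion and turning
begin: at (-2,-3), heading up
1. arc(left, 2) → at (-4,-1), heading left
2. arc(left, 2) → at (-6,-3), heading down
no other 2-command option fits: unique.

arc(left, 2), arc(left, 2)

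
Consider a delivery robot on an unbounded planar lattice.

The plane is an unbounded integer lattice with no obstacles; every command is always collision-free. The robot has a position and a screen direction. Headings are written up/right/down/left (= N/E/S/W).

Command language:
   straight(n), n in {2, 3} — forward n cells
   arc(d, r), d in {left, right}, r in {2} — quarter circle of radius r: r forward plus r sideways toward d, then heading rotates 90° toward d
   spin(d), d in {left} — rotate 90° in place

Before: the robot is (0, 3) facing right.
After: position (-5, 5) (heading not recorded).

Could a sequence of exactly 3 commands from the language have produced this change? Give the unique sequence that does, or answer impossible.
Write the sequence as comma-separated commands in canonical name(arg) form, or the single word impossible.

spin(left), arc(left, 2), straight(3)

key: order matters: swapping spin(left) and straight(3) lands elsewhere
from: (0, 3) facing right
step 1 (spin(left)): (0, 3) facing up
step 2 (arc(left, 2)): (-2, 5) facing left
step 3 (straight(3)): (-5, 5) facing left
no rival 3-sequence matches.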